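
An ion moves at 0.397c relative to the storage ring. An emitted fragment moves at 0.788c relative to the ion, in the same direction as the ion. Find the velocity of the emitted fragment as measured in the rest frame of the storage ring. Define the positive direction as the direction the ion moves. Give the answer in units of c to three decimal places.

0.903c

With v = 0.397 and u' = 0.788 (in units of c),
u = (u' + v)/(1 + u'v/c²):
u = (0.788 + 0.397) / (1 + 0.788·0.397) = 1.1850/1.3128 = 0.9026
(Galilean addition would give +1.185c, exceeding c.)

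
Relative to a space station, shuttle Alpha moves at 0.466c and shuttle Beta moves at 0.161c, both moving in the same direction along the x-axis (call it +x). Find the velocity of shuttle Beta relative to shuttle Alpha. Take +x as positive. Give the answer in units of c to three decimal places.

-0.330c

β_A = 0.466, β_B = 0.161.
Transform to A's frame with the inverse velocity-addition law: u' = (u − v)/(1 − uv/c²), taking u = β_B and v = β_A.
u' = (0.161 − 0.466) / (1 − (0.466)(0.161)) = -0.3050/0.9250 = -0.3297.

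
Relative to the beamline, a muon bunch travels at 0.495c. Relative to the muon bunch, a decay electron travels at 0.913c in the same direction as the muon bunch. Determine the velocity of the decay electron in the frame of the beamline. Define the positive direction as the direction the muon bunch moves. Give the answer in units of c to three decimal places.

With v = 0.495 and u' = 0.913 (in units of c),
u = (u' + v)/(1 + u'v/c²):
u = (0.913 + 0.495) / (1 + 0.913·0.495) = 1.4080/1.4519 = 0.9697

0.970c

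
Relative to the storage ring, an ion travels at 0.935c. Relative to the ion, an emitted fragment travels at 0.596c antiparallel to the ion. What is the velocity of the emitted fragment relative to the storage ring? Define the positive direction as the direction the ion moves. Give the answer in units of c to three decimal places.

With v = 0.935 and u' = -0.596 (in units of c),
u = (u' + v)/(1 + u'v/c²):
u = (-0.596 + 0.935) / (1 + (-0.596)·0.935) = 0.3390/0.4427 = 0.7657

+0.766c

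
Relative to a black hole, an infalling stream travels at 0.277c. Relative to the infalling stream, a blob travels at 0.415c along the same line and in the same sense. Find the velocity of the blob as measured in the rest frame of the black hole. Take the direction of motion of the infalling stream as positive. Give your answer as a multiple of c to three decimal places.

0.621c

With v = 0.277 and u' = 0.415 (in units of c),
u = (u' + v)/(1 + u'v/c²):
u = (0.415 + 0.277) / (1 + 0.415·0.277) = 0.6920/1.1150 = 0.6207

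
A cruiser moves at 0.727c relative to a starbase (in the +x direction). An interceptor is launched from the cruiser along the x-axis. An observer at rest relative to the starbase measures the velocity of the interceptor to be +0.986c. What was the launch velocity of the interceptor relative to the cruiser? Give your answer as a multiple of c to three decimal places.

+0.915c

Invert the composition law: u' = (u − v)/(1 − uv/c²).
u' = (0.986 − 0.727) / (1 − (0.986)(0.727)) = 0.2590/0.2832 = 0.9146.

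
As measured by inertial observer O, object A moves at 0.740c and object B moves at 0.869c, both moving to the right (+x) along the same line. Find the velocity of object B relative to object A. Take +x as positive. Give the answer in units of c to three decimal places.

β_A = 0.740, β_B = 0.869.
Transform to A's frame with the inverse velocity-addition law: u' = (u − v)/(1 − uv/c²), taking u = β_B and v = β_A.
u' = (0.869 − 0.740) / (1 − (0.740)(0.869)) = 0.1290/0.3569 = 0.3614.

+0.361c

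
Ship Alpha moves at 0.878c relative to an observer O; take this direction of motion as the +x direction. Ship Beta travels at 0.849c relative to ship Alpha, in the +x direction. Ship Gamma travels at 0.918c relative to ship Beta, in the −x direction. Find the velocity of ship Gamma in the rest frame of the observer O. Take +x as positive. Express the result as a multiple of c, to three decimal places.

Apply u = (u' + v)/(1 + u'v/c²) successively, working outward toward the observer O.
Start: velocity of ship Alpha relative to the observer O = 0.8780c.
Compose with ship Beta (u' = 0.849 in ship Alpha frame): u_1 = (0.849 + 0.878) / (1 + 0.849·0.878) = 1.7270/1.7454 = 0.9894.
Compose with ship Gamma (u' = -0.918 in ship Beta frame): u_2 = (-0.918 + 0.989) / (1 + (-0.918)·0.989) = 0.0714/0.0917 = 0.7792.

+0.779c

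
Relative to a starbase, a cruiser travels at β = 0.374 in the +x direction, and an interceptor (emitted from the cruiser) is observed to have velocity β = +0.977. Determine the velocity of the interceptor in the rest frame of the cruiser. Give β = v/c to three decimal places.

Invert the composition law: u' = (u − v)/(1 − uv/c²).
u' = (0.977 − 0.374) / (1 − (0.977)(0.374)) = 0.6030/0.6346 = 0.9502.

β = +0.950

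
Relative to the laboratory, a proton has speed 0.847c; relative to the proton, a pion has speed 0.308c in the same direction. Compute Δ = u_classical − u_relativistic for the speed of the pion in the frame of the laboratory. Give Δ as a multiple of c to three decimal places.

Δ = 0.239c

Galilean: u_cl = 0.308 + 0.847 = 1.1550.
Relativistic: u_rel = (0.308 + 0.847) / (1 + 0.308·0.847) = 1.1550/1.2609 = 0.9160.
Δ = 1.1550 − 0.9160 = 0.2390.
(The classical prediction exceeds c; the relativistic result does not.)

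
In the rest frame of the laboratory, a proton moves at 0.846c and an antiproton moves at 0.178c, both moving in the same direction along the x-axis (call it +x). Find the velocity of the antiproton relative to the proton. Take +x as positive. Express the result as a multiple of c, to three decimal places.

β_A = 0.846, β_B = 0.178.
Transform to A's frame with the inverse velocity-addition law: u' = (u − v)/(1 − uv/c²), taking u = β_B and v = β_A.
u' = (0.178 − 0.846) / (1 − (0.846)(0.178)) = -0.6680/0.8494 = -0.7864.

-0.786c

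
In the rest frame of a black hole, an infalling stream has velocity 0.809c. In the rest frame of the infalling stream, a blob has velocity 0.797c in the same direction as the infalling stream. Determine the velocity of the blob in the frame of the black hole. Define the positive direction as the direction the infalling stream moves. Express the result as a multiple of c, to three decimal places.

With v = 0.809 and u' = 0.797 (in units of c),
u = (u' + v)/(1 + u'v/c²):
u = (0.797 + 0.809) / (1 + 0.797·0.809) = 1.6060/1.6448 = 0.9764
(Galilean addition would give +1.606c, exceeding c.)

0.976c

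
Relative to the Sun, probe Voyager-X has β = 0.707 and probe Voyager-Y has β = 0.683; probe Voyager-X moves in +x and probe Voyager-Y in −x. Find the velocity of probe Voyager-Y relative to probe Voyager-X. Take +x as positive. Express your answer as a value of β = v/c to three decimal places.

β_A = 0.707, β_B = -0.683.
Transform to A's frame with the inverse velocity-addition law: u' = (u − v)/(1 − uv/c²), taking u = β_B and v = β_A.
u' = (-0.683 − 0.707) / (1 − (0.707)(-0.683)) = -1.3900/1.4829 = -0.9374.

β = -0.937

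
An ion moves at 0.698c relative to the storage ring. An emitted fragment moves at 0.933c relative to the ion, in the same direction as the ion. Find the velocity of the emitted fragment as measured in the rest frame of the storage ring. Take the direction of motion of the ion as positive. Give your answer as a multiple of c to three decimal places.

0.988c

With v = 0.698 and u' = 0.933 (in units of c),
u = (u' + v)/(1 + u'v/c²):
u = (0.933 + 0.698) / (1 + 0.933·0.698) = 1.6310/1.6512 = 0.9877
(Galilean addition would give +1.631c, exceeding c.)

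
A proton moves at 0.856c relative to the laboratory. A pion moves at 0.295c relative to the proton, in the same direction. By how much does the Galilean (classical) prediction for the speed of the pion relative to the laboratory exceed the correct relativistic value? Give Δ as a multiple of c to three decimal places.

Galilean: u_cl = 0.295 + 0.856 = 1.1510.
Relativistic: u_rel = (0.295 + 0.856) / (1 + 0.295·0.856) = 1.1510/1.2525 = 0.9189.
Δ = 1.1510 − 0.9189 = 0.2321.
(The classical prediction exceeds c; the relativistic result does not.)

Δ = 0.232c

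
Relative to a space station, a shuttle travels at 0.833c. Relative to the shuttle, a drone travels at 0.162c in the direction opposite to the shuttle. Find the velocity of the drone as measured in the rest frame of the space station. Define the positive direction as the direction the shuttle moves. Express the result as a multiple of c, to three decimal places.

+0.776c

With v = 0.833 and u' = -0.162 (in units of c),
u = (u' + v)/(1 + u'v/c²):
u = (-0.162 + 0.833) / (1 + (-0.162)·0.833) = 0.6710/0.8651 = 0.7757
(Galilean addition would give +0.671c.)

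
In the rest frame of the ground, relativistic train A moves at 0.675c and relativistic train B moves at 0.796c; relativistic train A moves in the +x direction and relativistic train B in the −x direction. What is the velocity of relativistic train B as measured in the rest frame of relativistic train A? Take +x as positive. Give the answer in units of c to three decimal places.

-0.957c

β_A = 0.675, β_B = -0.796.
Transform to A's frame with the inverse velocity-addition law: u' = (u − v)/(1 − uv/c²), taking u = β_B and v = β_A.
u' = (-0.796 − 0.675) / (1 − (0.675)(-0.796)) = -1.4710/1.5373 = -0.9569.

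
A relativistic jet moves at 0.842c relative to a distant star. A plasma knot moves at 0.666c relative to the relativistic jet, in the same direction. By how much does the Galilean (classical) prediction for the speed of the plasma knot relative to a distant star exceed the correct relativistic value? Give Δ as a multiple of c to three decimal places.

Galilean: u_cl = 0.666 + 0.842 = 1.5080.
Relativistic: u_rel = (0.666 + 0.842) / (1 + 0.666·0.842) = 1.5080/1.5608 = 0.9662.
Δ = 1.5080 − 0.9662 = 0.5418.
(The classical prediction exceeds c; the relativistic result does not.)

Δ = 0.542c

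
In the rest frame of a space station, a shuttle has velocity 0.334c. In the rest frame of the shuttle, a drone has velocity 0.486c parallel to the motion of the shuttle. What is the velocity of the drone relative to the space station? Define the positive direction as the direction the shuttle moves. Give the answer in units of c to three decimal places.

With v = 0.334 and u' = 0.486 (in units of c),
u = (u' + v)/(1 + u'v/c²):
u = (0.486 + 0.334) / (1 + 0.486·0.334) = 0.8200/1.1623 = 0.7055
(Galilean addition would give +0.820c.)

0.705c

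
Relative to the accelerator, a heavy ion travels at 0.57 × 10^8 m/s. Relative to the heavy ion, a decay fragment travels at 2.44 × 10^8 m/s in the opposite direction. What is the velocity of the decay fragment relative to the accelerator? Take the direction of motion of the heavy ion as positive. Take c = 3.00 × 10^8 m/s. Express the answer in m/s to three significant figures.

In units of c (dividing by 3.00 × 10^8 m/s): v = 0.190, u' = -0.813.
u = (u' + v)/(1 + u'v/c²):
u = (-0.813 + 0.190) / (1 + (-0.813)·0.190) = -0.6233/0.8455 = -0.7373
(Galilean addition would give -0.623c.)
Converting back: u = -0.7373 × 3.00 × 10^8 m/s.

-2.21 × 10^8 m/s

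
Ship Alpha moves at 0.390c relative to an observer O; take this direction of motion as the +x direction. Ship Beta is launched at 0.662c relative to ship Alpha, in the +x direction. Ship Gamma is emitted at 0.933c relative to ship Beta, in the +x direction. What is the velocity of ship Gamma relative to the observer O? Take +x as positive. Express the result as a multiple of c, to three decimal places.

0.994c

Apply u = (u' + v)/(1 + u'v/c²) successively, working outward toward the observer O.
Start: velocity of ship Alpha relative to the observer O = 0.3900c.
Compose with ship Beta (u' = 0.662 in ship Alpha frame): u_1 = (0.662 + 0.390) / (1 + 0.662·0.390) = 1.0520/1.2582 = 0.8361.
Compose with ship Gamma (u' = 0.933 in ship Beta frame): u_2 = (0.933 + 0.836) / (1 + 0.933·0.836) = 1.7691/1.7801 = 0.9938.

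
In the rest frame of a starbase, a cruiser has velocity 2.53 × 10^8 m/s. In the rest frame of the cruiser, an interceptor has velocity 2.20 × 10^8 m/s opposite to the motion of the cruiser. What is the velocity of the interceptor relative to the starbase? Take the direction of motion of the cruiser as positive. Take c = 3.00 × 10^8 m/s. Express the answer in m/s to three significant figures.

In units of c (dividing by 3.00 × 10^8 m/s): v = 0.843, u' = -0.733.
u = (u' + v)/(1 + u'v/c²):
u = (-0.733 + 0.843) / (1 + (-0.733)·0.843) = 0.1100/0.3816 = 0.2883
(Galilean addition would give +0.110c.)
Converting back: u = 0.2883 × 3.00 × 10^8 m/s.

+8.65 × 10^7 m/s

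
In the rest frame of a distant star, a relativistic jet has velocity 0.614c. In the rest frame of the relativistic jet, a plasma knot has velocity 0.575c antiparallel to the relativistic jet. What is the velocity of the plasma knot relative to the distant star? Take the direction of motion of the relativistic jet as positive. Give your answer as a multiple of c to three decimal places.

With v = 0.614 and u' = -0.575 (in units of c),
u = (u' + v)/(1 + u'v/c²):
u = (-0.575 + 0.614) / (1 + (-0.575)·0.614) = 0.0390/0.6470 = 0.0603

+0.060c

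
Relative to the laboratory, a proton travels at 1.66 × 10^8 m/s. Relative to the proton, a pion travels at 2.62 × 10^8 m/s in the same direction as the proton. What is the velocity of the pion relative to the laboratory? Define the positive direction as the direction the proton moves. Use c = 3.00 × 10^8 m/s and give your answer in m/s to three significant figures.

In units of c (dividing by 3.00 × 10^8 m/s): v = 0.553, u' = 0.873.
u = (u' + v)/(1 + u'v/c²):
u = (0.873 + 0.553) / (1 + 0.873·0.553) = 1.4267/1.4832 = 0.9619
(Galilean addition would give +1.427c, exceeding c.)
Converting back: u = 0.9619 × 3.00 × 10^8 m/s.

2.89 × 10^8 m/s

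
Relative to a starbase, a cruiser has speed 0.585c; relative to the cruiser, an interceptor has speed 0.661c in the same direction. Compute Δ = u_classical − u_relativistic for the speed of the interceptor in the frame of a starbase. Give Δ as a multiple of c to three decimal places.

Δ = 0.347c

Galilean: u_cl = 0.661 + 0.585 = 1.2460.
Relativistic: u_rel = (0.661 + 0.585) / (1 + 0.661·0.585) = 1.2460/1.3867 = 0.8985.
Δ = 1.2460 − 0.8985 = 0.3475.
(The classical prediction exceeds c; the relativistic result does not.)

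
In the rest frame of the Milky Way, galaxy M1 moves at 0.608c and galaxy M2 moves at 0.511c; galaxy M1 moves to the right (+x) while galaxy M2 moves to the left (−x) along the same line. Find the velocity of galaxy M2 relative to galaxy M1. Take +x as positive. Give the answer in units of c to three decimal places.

-0.854c

β_A = 0.608, β_B = -0.511.
Transform to A's frame with the inverse velocity-addition law: u' = (u − v)/(1 − uv/c²), taking u = β_B and v = β_A.
u' = (-0.511 − 0.608) / (1 − (0.608)(-0.511)) = -1.1190/1.3107 = -0.8538.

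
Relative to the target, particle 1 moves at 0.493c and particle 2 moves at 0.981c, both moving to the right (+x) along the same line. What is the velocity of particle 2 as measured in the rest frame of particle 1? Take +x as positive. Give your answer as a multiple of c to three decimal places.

+0.945c

β_A = 0.493, β_B = 0.981.
Transform to A's frame with the inverse velocity-addition law: u' = (u − v)/(1 − uv/c²), taking u = β_B and v = β_A.
u' = (0.981 − 0.493) / (1 − (0.493)(0.981)) = 0.4880/0.5164 = 0.9451.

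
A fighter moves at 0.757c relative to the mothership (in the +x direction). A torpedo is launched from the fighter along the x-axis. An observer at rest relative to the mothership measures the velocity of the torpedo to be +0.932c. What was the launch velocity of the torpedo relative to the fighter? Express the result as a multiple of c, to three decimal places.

Invert the composition law: u' = (u − v)/(1 − uv/c²).
u' = (0.932 − 0.757) / (1 − (0.932)(0.757)) = 0.1750/0.2945 = 0.5943.

+0.594c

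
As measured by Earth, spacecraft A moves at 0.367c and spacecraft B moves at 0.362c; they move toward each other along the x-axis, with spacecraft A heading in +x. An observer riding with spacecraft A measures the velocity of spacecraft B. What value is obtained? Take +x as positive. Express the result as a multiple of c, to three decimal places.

β_A = 0.367, β_B = -0.362.
Transform to A's frame with the inverse velocity-addition law: u' = (u − v)/(1 − uv/c²), taking u = β_B and v = β_A.
u' = (-0.362 − 0.367) / (1 − (0.367)(-0.362)) = -0.7290/1.1329 = -0.6435.

-0.644c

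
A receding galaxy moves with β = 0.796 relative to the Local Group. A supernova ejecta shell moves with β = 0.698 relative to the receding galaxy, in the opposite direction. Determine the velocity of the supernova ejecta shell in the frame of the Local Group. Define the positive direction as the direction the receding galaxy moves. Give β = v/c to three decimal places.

With v = 0.796 and u' = -0.698 (in units of c),
u = (u' + v)/(1 + u'v/c²):
u = (-0.698 + 0.796) / (1 + (-0.698)·0.796) = 0.0980/0.4444 = 0.2205
(Galilean addition would give +0.098c.)

β = +0.221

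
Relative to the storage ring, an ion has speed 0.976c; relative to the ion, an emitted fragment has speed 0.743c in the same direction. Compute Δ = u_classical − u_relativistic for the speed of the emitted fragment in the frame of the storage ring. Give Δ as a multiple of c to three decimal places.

Δ = 0.723c

Galilean: u_cl = 0.743 + 0.976 = 1.7190.
Relativistic: u_rel = (0.743 + 0.976) / (1 + 0.743·0.976) = 1.7190/1.7252 = 0.9964.
Δ = 1.7190 − 0.9964 = 0.7226.
(The classical prediction exceeds c; the relativistic result does not.)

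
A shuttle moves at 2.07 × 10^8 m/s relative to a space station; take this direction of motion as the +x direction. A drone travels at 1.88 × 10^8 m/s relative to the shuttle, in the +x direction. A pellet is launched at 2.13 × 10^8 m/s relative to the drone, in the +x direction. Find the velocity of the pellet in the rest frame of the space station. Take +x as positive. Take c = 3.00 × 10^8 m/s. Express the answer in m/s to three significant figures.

2.96 × 10^8 m/s

Apply u = (u' + v)/(1 + u'v/c²) successively, working outward toward the space station.
(Dividing each given speed by c = 3.00 × 10^8 m/s to work in units of c.)
Start: velocity of the shuttle relative to the space station = 0.6900c.
Compose with the drone (u' = 0.627 in the shuttle frame): u_1 = (0.627 + 0.690) / (1 + 0.627·0.690) = 1.3167/1.4324 = 0.9192.
Compose with the pellet (u' = 0.710 in the drone frame): u_2 = (0.710 + 0.919) / (1 + 0.710·0.919) = 1.6292/1.6526 = 0.9858.
So u = 0.9858 × 3.00 × 10^8 m/s.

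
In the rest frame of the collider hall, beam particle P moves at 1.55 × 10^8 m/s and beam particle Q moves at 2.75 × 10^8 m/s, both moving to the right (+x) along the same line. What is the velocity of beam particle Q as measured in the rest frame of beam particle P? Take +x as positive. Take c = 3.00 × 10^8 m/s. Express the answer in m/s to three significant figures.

+2.28 × 10^8 m/s

β_A = 0.517, β_B = 0.917 (dividing each by c = 3.00 × 10^8 m/s).
Transform to A's frame with the inverse velocity-addition law: u' = (u − v)/(1 − uv/c²), taking u = β_B and v = β_A.
u' = (0.917 − 0.517) / (1 − (0.517)(0.917)) = 0.4000/0.5264 = 0.7599.
u' = 0.7599 × 3.00 × 10^8 m/s.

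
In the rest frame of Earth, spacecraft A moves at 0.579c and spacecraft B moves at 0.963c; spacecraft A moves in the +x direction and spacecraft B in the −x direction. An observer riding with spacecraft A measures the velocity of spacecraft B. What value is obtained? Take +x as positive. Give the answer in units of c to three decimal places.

β_A = 0.579, β_B = -0.963.
Transform to A's frame with the inverse velocity-addition law: u' = (u − v)/(1 − uv/c²), taking u = β_B and v = β_A.
u' = (-0.963 − 0.579) / (1 − (0.579)(-0.963)) = -1.5420/1.5576 = -0.9900.

-0.990c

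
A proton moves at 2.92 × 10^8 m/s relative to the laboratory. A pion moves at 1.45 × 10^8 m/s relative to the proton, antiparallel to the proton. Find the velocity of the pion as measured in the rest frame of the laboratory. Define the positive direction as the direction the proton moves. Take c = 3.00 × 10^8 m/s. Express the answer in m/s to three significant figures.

+2.78 × 10^8 m/s

In units of c (dividing by 3.00 × 10^8 m/s): v = 0.973, u' = -0.483.
u = (u' + v)/(1 + u'v/c²):
u = (-0.483 + 0.973) / (1 + (-0.483)·0.973) = 0.4900/0.5296 = 0.9253
(Galilean addition would give +0.490c.)
Converting back: u = 0.9253 × 3.00 × 10^8 m/s.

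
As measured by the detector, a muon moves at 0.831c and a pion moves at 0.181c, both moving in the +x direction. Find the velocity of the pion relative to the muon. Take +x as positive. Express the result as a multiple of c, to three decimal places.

β_A = 0.831, β_B = 0.181.
Transform to A's frame with the inverse velocity-addition law: u' = (u − v)/(1 − uv/c²), taking u = β_B and v = β_A.
u' = (0.181 − 0.831) / (1 − (0.831)(0.181)) = -0.6500/0.8496 = -0.7651.

-0.765c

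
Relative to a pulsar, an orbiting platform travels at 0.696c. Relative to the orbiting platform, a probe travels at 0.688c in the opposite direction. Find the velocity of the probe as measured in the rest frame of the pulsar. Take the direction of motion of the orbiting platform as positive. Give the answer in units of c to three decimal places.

With v = 0.696 and u' = -0.688 (in units of c),
u = (u' + v)/(1 + u'v/c²):
u = (-0.688 + 0.696) / (1 + (-0.688)·0.696) = 0.0080/0.5212 = 0.0154
(Galilean addition would give +0.008c.)

+0.015c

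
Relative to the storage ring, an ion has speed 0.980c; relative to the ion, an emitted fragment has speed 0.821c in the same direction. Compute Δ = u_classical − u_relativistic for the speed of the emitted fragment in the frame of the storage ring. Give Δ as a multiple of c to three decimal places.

Galilean: u_cl = 0.821 + 0.980 = 1.8010.
Relativistic: u_rel = (0.821 + 0.980) / (1 + 0.821·0.980) = 1.8010/1.8046 = 0.9980.
Δ = 1.8010 − 0.9980 = 0.8030.
(The classical prediction exceeds c; the relativistic result does not.)

Δ = 0.803c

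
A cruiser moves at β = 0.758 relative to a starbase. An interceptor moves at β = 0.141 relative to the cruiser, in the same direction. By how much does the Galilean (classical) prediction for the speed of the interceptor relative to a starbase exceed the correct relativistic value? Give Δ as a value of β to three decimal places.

Δ = 0.087

Galilean: u_cl = 0.141 + 0.758 = 0.8990.
Relativistic: u_rel = (0.141 + 0.758) / (1 + 0.141·0.758) = 0.8990/1.1069 = 0.8122.
Δ = 0.8990 − 0.8122 = 0.0868.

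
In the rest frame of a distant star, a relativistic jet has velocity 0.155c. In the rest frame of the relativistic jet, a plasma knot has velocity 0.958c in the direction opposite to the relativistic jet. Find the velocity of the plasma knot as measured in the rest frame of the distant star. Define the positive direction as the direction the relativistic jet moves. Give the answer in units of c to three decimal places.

-0.943c

With v = 0.155 and u' = -0.958 (in units of c),
u = (u' + v)/(1 + u'v/c²):
u = (-0.958 + 0.155) / (1 + (-0.958)·0.155) = -0.8030/0.8515 = -0.9430
(Galilean addition would give -0.803c.)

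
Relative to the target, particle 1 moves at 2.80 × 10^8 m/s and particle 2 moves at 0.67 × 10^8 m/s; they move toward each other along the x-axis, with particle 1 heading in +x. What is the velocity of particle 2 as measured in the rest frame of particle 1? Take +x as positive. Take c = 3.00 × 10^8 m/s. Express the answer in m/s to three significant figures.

-2.87 × 10^8 m/s

β_A = 0.933, β_B = -0.223 (dividing each by c = 3.00 × 10^8 m/s).
Transform to A's frame with the inverse velocity-addition law: u' = (u − v)/(1 − uv/c²), taking u = β_B and v = β_A.
u' = (-0.223 − 0.933) / (1 − (0.933)(-0.223)) = -1.1567/1.2084 = -0.9572.
u' = -0.9572 × 3.00 × 10^8 m/s.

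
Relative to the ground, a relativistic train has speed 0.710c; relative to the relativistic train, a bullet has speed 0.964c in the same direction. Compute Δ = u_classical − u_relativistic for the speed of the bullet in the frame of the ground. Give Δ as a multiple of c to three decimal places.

Δ = 0.680c

Galilean: u_cl = 0.964 + 0.710 = 1.6740.
Relativistic: u_rel = (0.964 + 0.710) / (1 + 0.964·0.710) = 1.6740/1.6844 = 0.9938.
Δ = 1.6740 − 0.9938 = 0.6802.
(The classical prediction exceeds c; the relativistic result does not.)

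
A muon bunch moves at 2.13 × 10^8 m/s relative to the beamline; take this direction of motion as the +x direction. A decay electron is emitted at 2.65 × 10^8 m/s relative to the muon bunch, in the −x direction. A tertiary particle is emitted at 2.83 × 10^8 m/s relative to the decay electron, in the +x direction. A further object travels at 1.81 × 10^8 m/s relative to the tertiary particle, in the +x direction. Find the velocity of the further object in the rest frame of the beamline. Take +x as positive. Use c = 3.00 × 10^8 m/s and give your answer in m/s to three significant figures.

Apply u = (u' + v)/(1 + u'v/c²) successively, working outward toward the beamline.
(Dividing each given speed by c = 3.00 × 10^8 m/s to work in units of c.)
Start: velocity of the muon bunch relative to the beamline = 0.7100c.
Compose with the decay electron (u' = -0.883 in the muon bunch frame): u_1 = (-0.883 + 0.710) / (1 + (-0.883)·0.710) = -0.1733/0.3728 = -0.4649.
Compose with the tertiary particle (u' = 0.943 in the decay electron frame): u_2 = (0.943 + (-0.465)) / (1 + 0.943·(-0.465)) = 0.4784/0.5614 = 0.8521.
Compose with the further object (u' = 0.603 in the tertiary particle frame): u_3 = (0.603 + 0.852) / (1 + 0.603·0.852) = 1.4555/1.5141 = 0.9613.
So u = 0.9613 × 3.00 × 10^8 m/s.

+2.88 × 10^8 m/s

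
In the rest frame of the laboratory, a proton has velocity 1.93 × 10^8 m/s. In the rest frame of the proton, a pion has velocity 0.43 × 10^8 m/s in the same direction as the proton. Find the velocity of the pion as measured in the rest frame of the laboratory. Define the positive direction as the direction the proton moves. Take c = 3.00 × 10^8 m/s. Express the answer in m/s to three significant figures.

2.16 × 10^8 m/s

In units of c (dividing by 3.00 × 10^8 m/s): v = 0.643, u' = 0.143.
u = (u' + v)/(1 + u'v/c²):
u = (0.143 + 0.643) / (1 + 0.143·0.643) = 0.7867/1.0922 = 0.7203
Converting back: u = 0.7203 × 3.00 × 10^8 m/s.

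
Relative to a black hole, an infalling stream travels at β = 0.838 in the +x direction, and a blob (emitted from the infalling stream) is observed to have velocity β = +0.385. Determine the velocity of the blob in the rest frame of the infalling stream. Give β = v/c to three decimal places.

β = -0.669

Invert the composition law: u' = (u − v)/(1 − uv/c²).
u' = (0.385 − 0.838) / (1 − (0.385)(0.838)) = -0.4530/0.6774 = -0.6688.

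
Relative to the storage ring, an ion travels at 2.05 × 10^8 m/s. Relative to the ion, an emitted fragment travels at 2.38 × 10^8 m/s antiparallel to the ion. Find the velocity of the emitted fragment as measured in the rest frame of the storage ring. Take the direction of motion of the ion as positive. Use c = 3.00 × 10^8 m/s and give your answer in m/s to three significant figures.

-7.21 × 10^7 m/s

In units of c (dividing by 3.00 × 10^8 m/s): v = 0.683, u' = -0.793.
u = (u' + v)/(1 + u'v/c²):
u = (-0.793 + 0.683) / (1 + (-0.793)·0.683) = -0.1100/0.4579 = -0.2402
Converting back: u = -0.2402 × 3.00 × 10^8 m/s.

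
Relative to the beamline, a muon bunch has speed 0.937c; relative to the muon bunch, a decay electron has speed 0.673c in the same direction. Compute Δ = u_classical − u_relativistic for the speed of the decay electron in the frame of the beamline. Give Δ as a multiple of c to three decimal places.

Galilean: u_cl = 0.673 + 0.937 = 1.6100.
Relativistic: u_rel = (0.673 + 0.937) / (1 + 0.673·0.937) = 1.6100/1.6306 = 0.9874.
Δ = 1.6100 − 0.9874 = 0.6226.
(The classical prediction exceeds c; the relativistic result does not.)

Δ = 0.623c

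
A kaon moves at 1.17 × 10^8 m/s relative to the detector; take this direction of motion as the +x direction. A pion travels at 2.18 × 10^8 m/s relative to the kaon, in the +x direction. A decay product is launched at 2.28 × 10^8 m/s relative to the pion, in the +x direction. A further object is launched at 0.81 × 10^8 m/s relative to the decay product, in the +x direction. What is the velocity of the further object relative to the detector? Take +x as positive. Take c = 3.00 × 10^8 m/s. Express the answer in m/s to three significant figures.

2.97 × 10^8 m/s

Apply u = (u' + v)/(1 + u'v/c²) successively, working outward toward the detector.
(Dividing each given speed by c = 3.00 × 10^8 m/s to work in units of c.)
Start: velocity of the kaon relative to the detector = 0.3900c.
Compose with the pion (u' = 0.727 in the kaon frame): u_1 = (0.727 + 0.390) / (1 + 0.727·0.390) = 1.1167/1.2834 = 0.8701.
Compose with the decay product (u' = 0.760 in the pion frame): u_2 = (0.760 + 0.870) / (1 + 0.760·0.870) = 1.6301/1.6613 = 0.9812.
Compose with the further object (u' = 0.270 in the decay product frame): u_3 = (0.270 + 0.981) / (1 + 0.270·0.981) = 1.2512/1.2649 = 0.9892.
So u = 0.9892 × 3.00 × 10^8 m/s.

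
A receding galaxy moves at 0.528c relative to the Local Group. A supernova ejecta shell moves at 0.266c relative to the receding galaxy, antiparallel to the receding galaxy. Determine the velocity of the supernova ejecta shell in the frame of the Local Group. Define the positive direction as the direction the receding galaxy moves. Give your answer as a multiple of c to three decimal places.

With v = 0.528 and u' = -0.266 (in units of c),
u = (u' + v)/(1 + u'v/c²):
u = (-0.266 + 0.528) / (1 + (-0.266)·0.528) = 0.2620/0.8596 = 0.3048
(Galilean addition would give +0.262c.)

+0.305c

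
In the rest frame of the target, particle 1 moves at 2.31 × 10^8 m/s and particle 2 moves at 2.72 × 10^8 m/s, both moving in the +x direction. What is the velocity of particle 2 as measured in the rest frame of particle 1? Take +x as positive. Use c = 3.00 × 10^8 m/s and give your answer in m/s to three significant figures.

β_A = 0.770, β_B = 0.907 (dividing each by c = 3.00 × 10^8 m/s).
Transform to A's frame with the inverse velocity-addition law: u' = (u − v)/(1 − uv/c²), taking u = β_B and v = β_A.
u' = (0.907 − 0.770) / (1 − (0.770)(0.907)) = 0.1367/0.3019 = 0.4527.
u' = 0.4527 × 3.00 × 10^8 m/s.

+1.36 × 10^8 m/s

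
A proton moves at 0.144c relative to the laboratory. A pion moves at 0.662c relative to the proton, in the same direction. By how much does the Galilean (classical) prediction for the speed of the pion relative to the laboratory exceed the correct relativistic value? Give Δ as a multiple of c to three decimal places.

Δ = 0.070c

Galilean: u_cl = 0.662 + 0.144 = 0.8060.
Relativistic: u_rel = (0.662 + 0.144) / (1 + 0.662·0.144) = 0.8060/1.0953 = 0.7359.
Δ = 0.8060 − 0.7359 = 0.0701.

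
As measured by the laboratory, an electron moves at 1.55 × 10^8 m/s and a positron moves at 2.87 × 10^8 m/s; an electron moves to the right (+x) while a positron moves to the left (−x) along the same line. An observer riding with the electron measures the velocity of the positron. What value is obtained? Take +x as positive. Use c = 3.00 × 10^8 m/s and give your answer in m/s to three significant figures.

-2.96 × 10^8 m/s

β_A = 0.517, β_B = -0.957 (dividing each by c = 3.00 × 10^8 m/s).
Transform to A's frame with the inverse velocity-addition law: u' = (u − v)/(1 − uv/c²), taking u = β_B and v = β_A.
u' = (-0.957 − 0.517) / (1 − (0.517)(-0.957)) = -1.4733/1.4943 = -0.9860.
u' = -0.9860 × 3.00 × 10^8 m/s.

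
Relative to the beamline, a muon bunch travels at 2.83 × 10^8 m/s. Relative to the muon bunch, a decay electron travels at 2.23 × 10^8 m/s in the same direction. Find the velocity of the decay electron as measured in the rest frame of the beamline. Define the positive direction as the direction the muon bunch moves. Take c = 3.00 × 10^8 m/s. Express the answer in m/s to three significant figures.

In units of c (dividing by 3.00 × 10^8 m/s): v = 0.943, u' = 0.743.
u = (u' + v)/(1 + u'v/c²):
u = (0.743 + 0.943) / (1 + 0.743·0.943) = 1.6867/1.7012 = 0.9915
Converting back: u = 0.9915 × 3.00 × 10^8 m/s.

2.97 × 10^8 m/s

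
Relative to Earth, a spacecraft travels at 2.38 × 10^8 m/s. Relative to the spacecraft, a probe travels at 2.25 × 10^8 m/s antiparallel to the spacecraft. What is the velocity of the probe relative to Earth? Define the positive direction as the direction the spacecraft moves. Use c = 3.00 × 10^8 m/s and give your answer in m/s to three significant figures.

In units of c (dividing by 3.00 × 10^8 m/s): v = 0.793, u' = -0.750.
u = (u' + v)/(1 + u'v/c²):
u = (-0.750 + 0.793) / (1 + (-0.750)·0.793) = 0.0433/0.4050 = 0.1070
Converting back: u = 0.1070 × 3.00 × 10^8 m/s.

+3.21 × 10^7 m/s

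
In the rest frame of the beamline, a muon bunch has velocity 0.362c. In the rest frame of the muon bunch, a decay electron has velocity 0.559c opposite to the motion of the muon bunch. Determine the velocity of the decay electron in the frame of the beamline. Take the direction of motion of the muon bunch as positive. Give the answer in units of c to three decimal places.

With v = 0.362 and u' = -0.559 (in units of c),
u = (u' + v)/(1 + u'v/c²):
u = (-0.559 + 0.362) / (1 + (-0.559)·0.362) = -0.1970/0.7976 = -0.2470
(Galilean addition would give -0.197c.)

-0.247c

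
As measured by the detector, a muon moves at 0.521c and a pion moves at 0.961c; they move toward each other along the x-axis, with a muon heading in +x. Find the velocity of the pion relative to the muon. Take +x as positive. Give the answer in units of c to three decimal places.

-0.988c

β_A = 0.521, β_B = -0.961.
Transform to A's frame with the inverse velocity-addition law: u' = (u − v)/(1 − uv/c²), taking u = β_B and v = β_A.
u' = (-0.961 − 0.521) / (1 − (0.521)(-0.961)) = -1.4820/1.5007 = -0.9876.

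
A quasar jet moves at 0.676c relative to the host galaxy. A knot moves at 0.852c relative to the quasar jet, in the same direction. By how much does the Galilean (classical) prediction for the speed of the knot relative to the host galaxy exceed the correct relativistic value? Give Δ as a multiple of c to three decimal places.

Δ = 0.558c

Galilean: u_cl = 0.852 + 0.676 = 1.5280.
Relativistic: u_rel = (0.852 + 0.676) / (1 + 0.852·0.676) = 1.5280/1.5760 = 0.9696.
Δ = 1.5280 − 0.9696 = 0.5584.
(The classical prediction exceeds c; the relativistic result does not.)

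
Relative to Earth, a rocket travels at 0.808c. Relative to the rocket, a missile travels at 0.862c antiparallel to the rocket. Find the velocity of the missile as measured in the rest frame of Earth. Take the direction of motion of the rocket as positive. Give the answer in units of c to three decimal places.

-0.178c

With v = 0.808 and u' = -0.862 (in units of c),
u = (u' + v)/(1 + u'v/c²):
u = (-0.862 + 0.808) / (1 + (-0.862)·0.808) = -0.0540/0.3035 = -0.1779
(Galilean addition would give -0.054c.)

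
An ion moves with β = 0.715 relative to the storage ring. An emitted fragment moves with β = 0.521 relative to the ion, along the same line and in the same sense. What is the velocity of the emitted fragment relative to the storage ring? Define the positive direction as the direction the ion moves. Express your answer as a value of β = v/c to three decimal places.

β = 0.901

With v = 0.715 and u' = 0.521 (in units of c),
u = (u' + v)/(1 + u'v/c²):
u = (0.521 + 0.715) / (1 + 0.521·0.715) = 1.2360/1.3725 = 0.9005
(Galilean addition would give +1.236c, exceeding c.)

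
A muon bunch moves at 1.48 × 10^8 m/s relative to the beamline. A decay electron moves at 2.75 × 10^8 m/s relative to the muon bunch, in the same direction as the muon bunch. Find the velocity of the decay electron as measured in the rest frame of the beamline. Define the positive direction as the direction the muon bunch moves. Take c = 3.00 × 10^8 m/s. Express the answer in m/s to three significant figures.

In units of c (dividing by 3.00 × 10^8 m/s): v = 0.493, u' = 0.917.
u = (u' + v)/(1 + u'v/c²):
u = (0.917 + 0.493) / (1 + 0.917·0.493) = 1.4100/1.4522 = 0.9709
(Galilean addition would give +1.410c, exceeding c.)
Converting back: u = 0.9709 × 3.00 × 10^8 m/s.

2.91 × 10^8 m/s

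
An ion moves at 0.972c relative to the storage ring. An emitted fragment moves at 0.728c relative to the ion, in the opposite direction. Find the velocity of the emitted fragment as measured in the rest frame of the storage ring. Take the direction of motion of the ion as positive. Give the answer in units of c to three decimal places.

With v = 0.972 and u' = -0.728 (in units of c),
u = (u' + v)/(1 + u'v/c²):
u = (-0.728 + 0.972) / (1 + (-0.728)·0.972) = 0.2440/0.2924 = 0.8345

+0.835c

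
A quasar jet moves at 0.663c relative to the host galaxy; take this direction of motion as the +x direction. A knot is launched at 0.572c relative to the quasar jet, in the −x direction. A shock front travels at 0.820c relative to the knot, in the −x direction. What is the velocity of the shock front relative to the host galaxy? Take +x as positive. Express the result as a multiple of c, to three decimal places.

Apply u = (u' + v)/(1 + u'v/c²) successively, working outward toward the host galaxy.
Start: velocity of the quasar jet relative to the host galaxy = 0.6630c.
Compose with the knot (u' = -0.572 in the quasar jet frame): u_1 = (-0.572 + 0.663) / (1 + (-0.572)·0.663) = 0.0910/0.6208 = 0.1466.
Compose with the shock front (u' = -0.820 in the knot frame): u_2 = (-0.820 + 0.147) / (1 + (-0.820)·0.147) = -0.6734/0.8798 = -0.7654.

-0.765c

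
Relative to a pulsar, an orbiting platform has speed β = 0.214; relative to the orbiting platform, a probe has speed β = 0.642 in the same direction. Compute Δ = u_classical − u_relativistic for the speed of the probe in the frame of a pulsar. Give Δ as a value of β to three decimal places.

Galilean: u_cl = 0.642 + 0.214 = 0.8560.
Relativistic: u_rel = (0.642 + 0.214) / (1 + 0.642·0.214) = 0.8560/1.1374 = 0.7526.
Δ = 0.8560 − 0.7526 = 0.1034.

Δ = 0.103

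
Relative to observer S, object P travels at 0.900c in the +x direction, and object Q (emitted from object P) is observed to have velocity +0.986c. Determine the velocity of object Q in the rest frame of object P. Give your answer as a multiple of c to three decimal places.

Invert the composition law: u' = (u − v)/(1 − uv/c²).
u' = (0.986 − 0.900) / (1 − (0.986)(0.900)) = 0.0860/0.1126 = 0.7638.

+0.764c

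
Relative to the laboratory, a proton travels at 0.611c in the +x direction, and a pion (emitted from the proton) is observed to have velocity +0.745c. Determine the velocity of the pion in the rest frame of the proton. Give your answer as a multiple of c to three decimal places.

Invert the composition law: u' = (u − v)/(1 − uv/c²).
u' = (0.745 − 0.611) / (1 − (0.745)(0.611)) = 0.1340/0.5448 = 0.2460.

+0.246c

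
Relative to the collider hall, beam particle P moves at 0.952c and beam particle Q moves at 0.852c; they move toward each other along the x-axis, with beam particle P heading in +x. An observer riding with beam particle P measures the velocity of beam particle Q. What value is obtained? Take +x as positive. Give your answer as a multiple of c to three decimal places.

-0.996c

β_A = 0.952, β_B = -0.852.
Transform to A's frame with the inverse velocity-addition law: u' = (u − v)/(1 − uv/c²), taking u = β_B and v = β_A.
u' = (-0.852 − 0.952) / (1 − (0.952)(-0.852)) = -1.8040/1.8111 = -0.9961.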